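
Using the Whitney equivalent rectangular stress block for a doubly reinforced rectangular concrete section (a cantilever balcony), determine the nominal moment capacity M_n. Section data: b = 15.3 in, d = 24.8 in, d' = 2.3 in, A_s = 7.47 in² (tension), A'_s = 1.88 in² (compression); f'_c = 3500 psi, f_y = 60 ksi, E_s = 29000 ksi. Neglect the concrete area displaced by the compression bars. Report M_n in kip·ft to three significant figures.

M_n ≈ 802 kip·ft

Assume both steels yield.
a = (A_s − A'_s) f_y/(0.85 f'_c b) = (7.47 − 1.88) × 60/(0.85 × 3.5 × 15.3) = 7.369 in.
c = a/β₁ = 7.369/0.85 = 8.669 in; ε'_s = 0.003(c − d')/c = 0.0022 ≥ ε_y = 0.0021, so the compression steel yields.
M_n = (A_s − A'_s) f_y (d − a/2) + A'_s f_y (d − d') = 335.4 × (24.8 − 3.6845) + 112.8 × (24.8 − 2.3) = 7082.1 + 2538.0 = 9620.1 kip·in = 9620.1/12 = 801.68 kip·ft.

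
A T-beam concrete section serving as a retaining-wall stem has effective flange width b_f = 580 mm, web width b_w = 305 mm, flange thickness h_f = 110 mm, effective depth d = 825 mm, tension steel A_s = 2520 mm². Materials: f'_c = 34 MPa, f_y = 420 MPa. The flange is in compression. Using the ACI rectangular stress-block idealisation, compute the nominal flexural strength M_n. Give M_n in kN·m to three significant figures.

Tension: T = A_s f_y = 2520 × 420 = 1058400 N.
Try a within the flange: a = T/(0.85 f'_c b_f) = 1058400/(0.85 × 34 × 580) = 63.14 mm.
Since a = 63.14 ≤ h_f = 110 mm, the stress block lies entirely in the flange; analyse as a rectangular beam of width b_f.
M_n = T(d − a/2) = 1058400 × (825 − 31.57) = 839.77 × 10⁶ N·mm.
M_n = 839.77 kN·m.

M_n ≈ 840 kN·m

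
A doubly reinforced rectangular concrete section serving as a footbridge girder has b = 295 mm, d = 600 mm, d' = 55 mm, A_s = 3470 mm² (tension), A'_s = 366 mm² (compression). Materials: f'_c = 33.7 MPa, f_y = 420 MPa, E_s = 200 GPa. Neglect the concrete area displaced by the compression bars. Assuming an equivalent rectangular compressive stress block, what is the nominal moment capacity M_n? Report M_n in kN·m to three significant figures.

Assume both tension and compression steel yield.
Net tension couple steel: A_s − A'_s = 3104 mm².
a = (A_s − A'_s) f_y / (0.85 f'_c b) = 1303680/(0.85 × 33.7 × 295) = 154.28 mm.
c = a/β₁ = 154.28/0.809 = 190.70 mm; ε'_s = 0.003(c − d')/c = 0.0021 ≥ f_y/E_s = 0.0021, so compression steel does yield.
M_n = (A_s − A'_s) f_y (d − a/2) + A'_s f_y (d − d') = [1303680 × (600 − 77.14) + 153720 × (600 − 55)] × 10⁻⁶ = 681.64 + 83.78 = 765.42 kN·m.

M_n ≈ 765 kN·m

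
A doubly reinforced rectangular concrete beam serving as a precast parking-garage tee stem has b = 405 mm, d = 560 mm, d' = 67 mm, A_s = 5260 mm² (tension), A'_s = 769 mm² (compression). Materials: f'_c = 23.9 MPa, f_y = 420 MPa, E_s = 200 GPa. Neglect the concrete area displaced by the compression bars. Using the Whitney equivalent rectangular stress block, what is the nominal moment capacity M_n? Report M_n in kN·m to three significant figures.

M_n ≈ 999 kN·m

Assume both tension and compression steel yield.
Net tension couple steel: A_s − A'_s = 4491 mm².
a = (A_s − A'_s) f_y / (0.85 f'_c b) = 1886220/(0.85 × 23.9 × 405) = 229.26 mm.
c = a/β₁ = 229.26/0.85 = 269.72 mm; ε'_s = 0.003(c − d')/c = 0.0023 ≥ f_y/E_s = 0.0021, so compression steel does yield.
M_n = (A_s − A'_s) f_y (d − a/2) + A'_s f_y (d − d') = [1886220 × (560 − 114.63) + 322980 × (560 − 67)] × 10⁻⁶ = 840.07 + 159.23 = 999.30 kN·m.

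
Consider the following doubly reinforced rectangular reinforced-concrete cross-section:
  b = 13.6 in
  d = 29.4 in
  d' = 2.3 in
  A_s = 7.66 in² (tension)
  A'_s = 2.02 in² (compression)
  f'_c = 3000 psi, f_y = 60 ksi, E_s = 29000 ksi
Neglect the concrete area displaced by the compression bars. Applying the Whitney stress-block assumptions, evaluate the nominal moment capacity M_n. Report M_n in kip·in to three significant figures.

Assume both steels yield.
a = (A_s − A'_s) f_y/(0.85 f'_c b) = (7.66 − 2.02) × 60/(0.85 × 3 × 13.6) = 9.758 in.
c = a/β₁ = 9.758/0.85 = 11.480 in; ε'_s = 0.003(c − d')/c = 0.0024 ≥ ε_y = 0.0021, so the compression steel yields.
M_n = (A_s − A'_s) f_y (d − a/2) + A'_s f_y (d − d') = 338.4 × (29.4 − 4.879) + 121.2 × (29.4 − 2.3) = 8297.9 + 3284.5 = 11582.4 kip·in.

M_n ≈ 11600 kip·in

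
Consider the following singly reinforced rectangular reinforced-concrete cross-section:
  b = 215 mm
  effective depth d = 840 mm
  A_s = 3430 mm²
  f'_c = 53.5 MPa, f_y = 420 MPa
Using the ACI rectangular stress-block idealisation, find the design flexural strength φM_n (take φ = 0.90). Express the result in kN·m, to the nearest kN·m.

φM_n ≈ 994 kN·m

T = A_s f_y = 3430 × 420 = 1440600 N = 1440.6 kN.
From C = T: a = T/(0.85 f'_c b) = 1440600/(0.85 × 53.5 × 215) = 147.34 mm.
M_n = T(d − a/2) = 1440.6 kN × (840 − 73.67) mm = 1103.97 kN·m.
φM_n = 0.90 × 1103.97 = 993.57 kN·m.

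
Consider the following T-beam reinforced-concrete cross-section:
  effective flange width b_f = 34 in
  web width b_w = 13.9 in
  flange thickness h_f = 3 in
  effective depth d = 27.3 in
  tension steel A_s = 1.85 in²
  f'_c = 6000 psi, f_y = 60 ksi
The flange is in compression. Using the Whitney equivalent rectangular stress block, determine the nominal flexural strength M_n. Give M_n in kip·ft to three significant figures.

M_n ≈ 250 kip·ft

Tension: T = A_s f_y = 1.85 × 60 = 111 kips.
Try a within the flange: a = T/(0.85 f'_c b_f) = 111/(0.85 × 6 × 34) = 0.640 in.
Since a = 0.640 ≤ h_f = 3 in, the stress block lies entirely in the flange; analyse as a rectangular beam of width b_f.
M_n = T(d − a/2) = 111 × (27.3 − 0.32) = 2994.8 kip·in.
M_n = 2994.8/12 = 249.57 kip·ft.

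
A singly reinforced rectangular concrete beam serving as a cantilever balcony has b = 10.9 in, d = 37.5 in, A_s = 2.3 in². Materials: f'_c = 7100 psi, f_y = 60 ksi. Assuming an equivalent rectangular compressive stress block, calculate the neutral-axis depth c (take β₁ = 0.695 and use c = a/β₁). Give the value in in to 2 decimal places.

c ≈ 3.02 in

T = A_s f_y = 2.3 × 60 = 138 kips.
a = T/(0.85 f'_c b) = 138/(0.85 × 7.1 × 10.9) = 2.0979 in.
With β₁ = 0.695, c = a/β₁ = 2.0979/0.695 = 3.02 in.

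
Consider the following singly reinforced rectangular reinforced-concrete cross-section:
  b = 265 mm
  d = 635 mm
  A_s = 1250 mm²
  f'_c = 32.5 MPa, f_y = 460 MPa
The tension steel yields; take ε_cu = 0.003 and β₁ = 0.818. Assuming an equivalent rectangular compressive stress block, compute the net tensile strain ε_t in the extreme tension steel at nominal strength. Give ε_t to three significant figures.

a = A_s f_y/(0.85 f'_c b) = 78.55 mm.
β₁ = 0.818, so c = a/β₁ = 78.55/0.818 = 96.03 mm.
From the linear strain diagram with ε_cu = 0.003: ε_t = 0.003 (d − c)/c = 0.003 × (635 − 96.03)/96.03 = 0.0168.
Since ε_t ≥ 0.005, the section is tension-controlled.

ε_t ≈ 0.0168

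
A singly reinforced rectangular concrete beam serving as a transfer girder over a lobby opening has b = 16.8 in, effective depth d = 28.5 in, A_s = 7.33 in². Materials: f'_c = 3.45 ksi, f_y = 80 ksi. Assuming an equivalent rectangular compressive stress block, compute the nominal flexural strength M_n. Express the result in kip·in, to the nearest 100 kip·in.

T = A_s f_y = 7.33 × 80 = 586.4 kips.
a = T/(0.85 f'_c b) = 586.4/(0.85 × 3.45 × 16.8) = 11.903 in.
M_n = T(d − a/2) = 586.4 × (28.5 − 5.9515) = 13222.4 kip·in.

M_n ≈ 13200 kip·in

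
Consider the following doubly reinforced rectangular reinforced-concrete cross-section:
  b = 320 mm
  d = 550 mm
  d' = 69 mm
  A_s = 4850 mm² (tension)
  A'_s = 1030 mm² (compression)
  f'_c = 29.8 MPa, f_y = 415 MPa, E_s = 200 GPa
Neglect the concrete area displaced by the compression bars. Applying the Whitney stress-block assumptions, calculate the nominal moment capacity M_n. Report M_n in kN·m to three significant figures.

Assume both tension and compression steel yield.
Net tension couple steel: A_s − A'_s = 3820 mm².
a = (A_s − A'_s) f_y / (0.85 f'_c b) = 1585300/(0.85 × 29.8 × 320) = 195.58 mm.
c = a/β₁ = 195.58/0.837 = 233.67 mm; ε'_s = 0.003(c − d')/c = 0.0021 ≥ f_y/E_s = 0.0021, so compression steel does yield.
M_n = (A_s − A'_s) f_y (d − a/2) + A'_s f_y (d − d') = [1585300 × (550 − 97.79) + 427450 × (550 − 69)] × 10⁻⁶ = 716.89 + 205.60 = 922.49 kN·m.

M_n ≈ 922 kN·m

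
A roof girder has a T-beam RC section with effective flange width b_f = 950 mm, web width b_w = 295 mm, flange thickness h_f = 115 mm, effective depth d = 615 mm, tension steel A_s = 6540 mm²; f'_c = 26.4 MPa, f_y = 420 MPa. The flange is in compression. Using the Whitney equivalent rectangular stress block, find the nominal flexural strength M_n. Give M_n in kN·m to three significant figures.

M_n ≈ 1510 kN·m

Tension: T = A_s f_y = 6540 × 420 = 2746800 N.
Try a within the flange: a = T/(0.85 f'_c b_f) = 2746800/(0.85 × 26.4 × 950) = 128.85 mm.
a = 128.85 > h_f = 115 mm: the block extends into the web. Split into flange-overhang and web parts.
C_f = 0.85 f'_c (b_f − b_w) h_f = 0.85 × 26.4 × (950 − 295) × 115 = 1690293 N.
Remaining web compression depth: a_w = (T − C_f)/(0.85 f'_c b_w) = (2746800 − 1690293)/(0.85 × 26.4 × 295) = 159.60 mm.
M_n = C_f(d − h_f/2) + (T − C_f)(d − a_w/2) = 1690293 × (615 − 57.5) + 1056507 × (615 − 79.8) = 942.34 + 565.44 = 1507.78 × 10⁶ N·mm.
M_n = 1507.78 kN·m.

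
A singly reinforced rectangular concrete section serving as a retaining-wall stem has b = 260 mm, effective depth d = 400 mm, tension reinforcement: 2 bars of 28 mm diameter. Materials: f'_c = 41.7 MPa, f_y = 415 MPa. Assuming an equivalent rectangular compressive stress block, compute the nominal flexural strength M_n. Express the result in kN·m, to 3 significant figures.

A_s = 2 × 616 = 1232 mm².
T = A_s f_y = 1232 × 415 = 511280 N = 511.28 kN.
From C = T: a = T/(0.85 f'_c b) = 511280/(0.85 × 41.7 × 260) = 55.48 mm.
M_n = T(d − a/2) = 511.28 kN × (400 − 27.74) mm = 190.33 kN·m.

M_n ≈ 190 kN·m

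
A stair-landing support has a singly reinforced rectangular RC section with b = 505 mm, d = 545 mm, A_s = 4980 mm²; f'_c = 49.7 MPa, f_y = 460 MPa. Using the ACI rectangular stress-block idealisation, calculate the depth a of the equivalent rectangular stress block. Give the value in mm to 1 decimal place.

a ≈ 107.4 mm

T = A_s f_y = 4980 × 460 = 2290800 N = 2290.8 kN.
Setting C = 0.85 f'_c a b equal to T: a = 2290800/(0.85 × 49.7 × 505) = 107.4 mm.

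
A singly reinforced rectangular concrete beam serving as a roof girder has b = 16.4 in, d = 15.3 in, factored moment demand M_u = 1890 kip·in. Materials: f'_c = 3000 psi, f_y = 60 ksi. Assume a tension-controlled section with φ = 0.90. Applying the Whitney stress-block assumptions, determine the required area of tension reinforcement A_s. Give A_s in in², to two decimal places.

A_s ≈ 2.61 in²

M_n = M_u/φ = 1890/0.90 = 2100 kip·in.
From M_n = 0.85 f'_c a b (d − a/2):
a = d − √(d² − 2M_n/(0.85 f'_c b)) = 15.3 − √(15.3² − 2 × 2100/(0.85 × 3 × 16.4)) = 3.739 in.
A_s = 0.85 f'_c a b / f_y = 0.85 × 3 × 3.739 × 16.4 / 60 = 2.606 in².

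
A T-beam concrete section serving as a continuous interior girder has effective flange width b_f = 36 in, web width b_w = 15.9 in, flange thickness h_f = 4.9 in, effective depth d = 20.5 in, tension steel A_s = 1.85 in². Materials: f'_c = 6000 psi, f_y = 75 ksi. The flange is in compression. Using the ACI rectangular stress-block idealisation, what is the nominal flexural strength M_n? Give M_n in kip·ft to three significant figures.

Tension: T = A_s f_y = 1.85 × 75 = 138.75 kips.
Try a within the flange: a = T/(0.85 f'_c b_f) = 138.75/(0.85 × 6 × 36) = 0.756 in.
Since a = 0.756 ≤ h_f = 4.9 in, the stress block lies entirely in the flange; analyse as a rectangular beam of width b_f.
M_n = T(d − a/2) = 138.75 × (20.5 − 0.378) = 2791.9 kip·in.
M_n = 2791.9/12 = 232.66 kip·ft.

M_n ≈ 233 kip·ft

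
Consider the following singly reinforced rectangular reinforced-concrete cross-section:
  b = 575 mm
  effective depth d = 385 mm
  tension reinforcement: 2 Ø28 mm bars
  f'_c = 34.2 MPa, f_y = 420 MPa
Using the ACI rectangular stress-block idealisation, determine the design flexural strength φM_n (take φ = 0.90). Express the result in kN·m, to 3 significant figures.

φM_n ≈ 172 kN·m

A_s = 2 × 616 = 1232 mm².
T = A_s f_y = 1232 × 420 = 517440 N = 517.44 kN.
From C = T: a = T/(0.85 f'_c b) = 517440/(0.85 × 34.2 × 575) = 30.96 mm.
M_n = T(d − a/2) = 517.44 kN × (385 − 15.48) mm = 191.20 kN·m.
φM_n = 0.90 × 191.20 = 172.08 kN·m.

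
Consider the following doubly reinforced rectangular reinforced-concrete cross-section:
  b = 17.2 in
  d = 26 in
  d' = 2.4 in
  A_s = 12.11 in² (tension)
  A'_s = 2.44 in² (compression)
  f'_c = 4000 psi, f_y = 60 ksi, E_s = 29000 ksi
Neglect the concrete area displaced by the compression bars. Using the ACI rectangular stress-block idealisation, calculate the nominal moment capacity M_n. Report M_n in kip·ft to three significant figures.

Assume both steels yield.
a = (A_s − A'_s) f_y/(0.85 f'_c b) = (12.11 − 2.44) × 60/(0.85 × 4 × 17.2) = 9.921 in.
c = a/β₁ = 9.921/0.85 = 11.672 in; ε'_s = 0.003(c − d')/c = 0.0024 ≥ ε_y = 0.0021, so the compression steel yields.
M_n = (A_s − A'_s) f_y (d − a/2) + A'_s f_y (d − d') = 580.2 × (26 − 4.9605) + 146.4 × (26 − 2.4) = 12207.1 + 3455.0 = 15662.1 kip·in = 15662.1/12 = 1305.18 kip·ft.

M_n ≈ 1310 kip·ft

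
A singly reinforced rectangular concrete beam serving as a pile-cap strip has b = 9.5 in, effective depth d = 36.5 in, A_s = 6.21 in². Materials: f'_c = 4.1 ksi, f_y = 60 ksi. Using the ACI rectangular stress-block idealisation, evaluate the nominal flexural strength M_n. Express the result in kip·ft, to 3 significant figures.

M_n ≈ 959 kip·ft

T = A_s f_y = 6.21 × 60 = 372.6 kips.
a = T/(0.85 f'_c b) = 372.6/(0.85 × 4.1 × 9.5) = 11.254 in.
M_n = T(d − a/2) = 372.6 × (36.5 − 5.627) = 11503.3 kip·in = 11503.3/12 = 958.61 kip·ft.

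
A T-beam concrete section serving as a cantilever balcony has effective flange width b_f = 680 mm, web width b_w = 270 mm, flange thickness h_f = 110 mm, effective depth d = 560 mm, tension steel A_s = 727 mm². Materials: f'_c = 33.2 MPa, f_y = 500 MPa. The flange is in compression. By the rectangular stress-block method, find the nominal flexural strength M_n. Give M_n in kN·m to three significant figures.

Tension: T = A_s f_y = 727 × 500 = 363500 N.
Try a within the flange: a = T/(0.85 f'_c b_f) = 363500/(0.85 × 33.2 × 680) = 18.94 mm.
Since a = 18.94 ≤ h_f = 110 mm, the stress block lies entirely in the flange; analyse as a rectangular beam of width b_f.
M_n = T(d − a/2) = 363500 × (560 − 9.47) = 200.12 × 10⁶ N·mm.
M_n = 200.12 kN·m.

M_n ≈ 200 kN·m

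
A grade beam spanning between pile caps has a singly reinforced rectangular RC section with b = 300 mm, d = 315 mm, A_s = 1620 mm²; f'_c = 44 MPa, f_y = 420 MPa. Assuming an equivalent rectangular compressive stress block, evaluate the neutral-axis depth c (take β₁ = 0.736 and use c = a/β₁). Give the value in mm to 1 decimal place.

T = A_s f_y = 1620 × 420 = 680400 N = 680.4 kN.
Setting C = 0.85 f'_c a b equal to T: a = 680400/(0.85 × 44 × 300) = 60.642 mm.
With β₁ = 0.736, c = a/β₁ = 60.642/0.736 = 82.4 mm.

c ≈ 82.4 mm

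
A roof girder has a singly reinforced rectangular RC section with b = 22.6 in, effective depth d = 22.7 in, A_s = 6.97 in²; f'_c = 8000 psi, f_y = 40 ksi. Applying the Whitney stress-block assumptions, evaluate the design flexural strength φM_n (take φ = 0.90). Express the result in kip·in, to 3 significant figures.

φM_n ≈ 5470 kip·in

T = A_s f_y = 6.97 × 40 = 278.8 kips.
a = T/(0.85 f'_c b) = 278.8/(0.85 × 8 × 22.6) = 1.814 in.
M_n = T(d − a/2) = 278.8 × (22.7 − 0.907) = 6075.9 kip·in.
φM_n = 0.90 × 6075.9 = 5468.3 kip·in.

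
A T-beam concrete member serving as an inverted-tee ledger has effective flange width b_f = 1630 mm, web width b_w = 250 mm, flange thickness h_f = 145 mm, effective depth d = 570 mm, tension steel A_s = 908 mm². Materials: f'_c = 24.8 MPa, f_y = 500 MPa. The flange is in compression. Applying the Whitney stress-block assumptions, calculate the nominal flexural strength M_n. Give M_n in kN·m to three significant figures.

M_n ≈ 256 kN·m

Tension: T = A_s f_y = 908 × 500 = 454000 N.
Try a within the flange: a = T/(0.85 f'_c b_f) = 454000/(0.85 × 24.8 × 1630) = 13.21 mm.
Since a = 13.21 ≤ h_f = 145 mm, the stress block lies entirely in the flange; analyse as a rectangular beam of width b_f.
M_n = T(d − a/2) = 454000 × (570 − 6.605) = 255.78 × 10⁶ N·mm.
M_n = 255.78 kN·m.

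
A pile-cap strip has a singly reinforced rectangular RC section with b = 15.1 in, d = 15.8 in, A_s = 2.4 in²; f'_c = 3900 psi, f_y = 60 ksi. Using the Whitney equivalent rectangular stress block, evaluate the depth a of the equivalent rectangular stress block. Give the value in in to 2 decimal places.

T = A_s f_y = 2.4 × 60 = 144 kips.
a = T/(0.85 f'_c b) = 144/(0.85 × 3.9 × 15.1) = 2.88 in.

a ≈ 2.88 in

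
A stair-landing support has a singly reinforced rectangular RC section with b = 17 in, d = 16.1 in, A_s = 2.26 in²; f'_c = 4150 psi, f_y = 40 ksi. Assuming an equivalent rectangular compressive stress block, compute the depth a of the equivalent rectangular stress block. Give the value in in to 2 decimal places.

T = A_s f_y = 2.26 × 40 = 90.4 kips.
a = T/(0.85 f'_c b) = 90.4/(0.85 × 4.15 × 17) = 1.51 in.

a ≈ 1.51 in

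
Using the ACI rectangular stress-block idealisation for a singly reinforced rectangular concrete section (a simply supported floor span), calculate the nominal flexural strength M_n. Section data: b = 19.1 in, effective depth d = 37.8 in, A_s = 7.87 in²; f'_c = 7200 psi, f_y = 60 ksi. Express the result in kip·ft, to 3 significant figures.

T = A_s f_y = 7.87 × 60 = 472.2 kips.
a = T/(0.85 f'_c b) = 472.2/(0.85 × 7.2 × 19.1) = 4.040 in.
M_n = T(d − a/2) = 472.2 × (37.8 − 2.02) = 16895.3 kip·in = 16895.3/12 = 1407.94 kip·ft.

M_n ≈ 1410 kip·ft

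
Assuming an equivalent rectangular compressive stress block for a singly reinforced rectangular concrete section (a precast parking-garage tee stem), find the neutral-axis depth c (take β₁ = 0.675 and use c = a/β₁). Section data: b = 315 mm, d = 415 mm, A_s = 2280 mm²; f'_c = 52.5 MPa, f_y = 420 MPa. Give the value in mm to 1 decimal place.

c ≈ 100.9 mm

T = A_s f_y = 2280 × 420 = 957600 N = 957.6 kN.
Setting C = 0.85 f'_c a b equal to T: a = 957600/(0.85 × 52.5 × 315) = 68.123 mm.
With β₁ = 0.675, c = a/β₁ = 68.123/0.675 = 100.9 mm.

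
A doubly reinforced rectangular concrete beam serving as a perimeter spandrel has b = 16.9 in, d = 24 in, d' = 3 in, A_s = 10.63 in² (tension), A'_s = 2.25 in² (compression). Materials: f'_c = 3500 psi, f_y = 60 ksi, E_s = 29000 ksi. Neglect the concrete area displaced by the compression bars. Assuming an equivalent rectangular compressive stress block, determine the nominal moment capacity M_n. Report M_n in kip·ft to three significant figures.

M_n ≈ 1030 kip·ft

Assume both steels yield.
a = (A_s − A'_s) f_y/(0.85 f'_c b) = (10.63 − 2.25) × 60/(0.85 × 3.5 × 16.9) = 10.000 in.
c = a/β₁ = 10.000/0.85 = 11.765 in; ε'_s = 0.003(c − d')/c = 0.0022 ≥ ε_y = 0.0021, so the compression steel yields.
M_n = (A_s − A'_s) f_y (d − a/2) + A'_s f_y (d − d') = 502.8 × (24 − 5) + 135 × (24 − 3) = 9553.2 + 2835.0 = 12388.2 kip·in = 12388.2/12 = 1032.35 kip·ft.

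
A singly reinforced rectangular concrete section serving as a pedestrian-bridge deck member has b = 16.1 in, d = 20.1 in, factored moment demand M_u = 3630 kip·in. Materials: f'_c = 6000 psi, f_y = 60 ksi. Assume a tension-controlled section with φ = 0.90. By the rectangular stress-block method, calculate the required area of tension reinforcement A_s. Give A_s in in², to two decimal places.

M_n = M_u/φ = 3630/0.90 = 4033.33 kip·in.
From M_n = 0.85 f'_c a b (d − a/2):
a = d − √(d² − 2M_n/(0.85 f'_c b)) = 20.1 − √(20.1² − 2 × 4033.33/(0.85 × 6 × 16.1)) = 2.614 in.
A_s = 0.85 f'_c a b / f_y = 0.85 × 6 × 2.614 × 16.1 / 60 = 3.577 in².

A_s ≈ 3.58 in²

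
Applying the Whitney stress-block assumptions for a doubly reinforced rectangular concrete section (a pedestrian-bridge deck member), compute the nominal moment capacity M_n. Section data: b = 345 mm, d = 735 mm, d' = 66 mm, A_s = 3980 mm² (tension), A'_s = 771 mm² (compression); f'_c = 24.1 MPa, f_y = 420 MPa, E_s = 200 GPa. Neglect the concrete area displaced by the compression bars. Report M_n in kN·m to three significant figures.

M_n ≈ 1080 kN·m

Assume both tension and compression steel yield.
Net tension couple steel: A_s − A'_s = 3209 mm².
a = (A_s − A'_s) f_y / (0.85 f'_c b) = 1347780/(0.85 × 24.1 × 345) = 190.71 mm.
c = a/β₁ = 190.71/0.85 = 224.36 mm; ε'_s = 0.003(c − d')/c = 0.0021 ≥ f_y/E_s = 0.0021, so compression steel does yield.
M_n = (A_s − A'_s) f_y (d − a/2) + A'_s f_y (d − d') = [1347780 × (735 − 95.355) + 323820 × (735 − 66)] × 10⁻⁶ = 862.10 + 216.64 = 1078.74 kN·m.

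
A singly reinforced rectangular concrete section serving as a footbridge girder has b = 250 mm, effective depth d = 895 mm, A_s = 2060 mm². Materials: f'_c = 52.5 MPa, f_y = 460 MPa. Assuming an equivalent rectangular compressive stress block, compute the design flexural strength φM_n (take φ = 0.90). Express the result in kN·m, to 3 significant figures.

T = A_s f_y = 2060 × 460 = 947600 N = 947.6 kN.
From C = T: a = T/(0.85 f'_c b) = 947600/(0.85 × 52.5 × 250) = 84.94 mm.
M_n = T(d − a/2) = 947.6 kN × (895 − 42.47) mm = 807.86 kN·m.
φM_n = 0.90 × 807.86 = 727.07 kN·m.

φM_n ≈ 727 kN·m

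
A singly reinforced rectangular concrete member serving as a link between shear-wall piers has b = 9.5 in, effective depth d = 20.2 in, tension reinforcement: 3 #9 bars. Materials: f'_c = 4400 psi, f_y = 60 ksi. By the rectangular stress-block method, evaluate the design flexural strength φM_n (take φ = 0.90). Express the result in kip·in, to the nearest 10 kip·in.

A_s = 3 × 1 = 3 in².
T = A_s f_y = 3 × 60 = 180 kips.
a = T/(0.85 f'_c b) = 180/(0.85 × 4.4 × 9.5) = 5.066 in.
M_n = T(d − a/2) = 180 × (20.2 − 2.533) = 3180.1 kip·in.
φM_n = 0.90 × 3180.1 = 2862.1 kip·in.

φM_n ≈ 2860 kip·in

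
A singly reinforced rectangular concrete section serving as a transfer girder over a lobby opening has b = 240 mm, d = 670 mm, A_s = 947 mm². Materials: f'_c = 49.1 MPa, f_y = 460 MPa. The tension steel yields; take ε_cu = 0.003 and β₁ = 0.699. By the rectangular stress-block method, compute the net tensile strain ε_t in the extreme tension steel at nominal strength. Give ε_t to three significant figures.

ε_t ≈ 0.0293

a = A_s f_y/(0.85 f'_c b) = 43.49 mm.
β₁ = 0.699, so c = a/β₁ = 43.49/0.699 = 62.22 mm.
From the linear strain diagram with ε_cu = 0.003: ε_t = 0.003 (d − c)/c = 0.003 × (670 − 62.22)/62.22 = 0.0293.
Since ε_t ≥ 0.005, the section is tension-controlled.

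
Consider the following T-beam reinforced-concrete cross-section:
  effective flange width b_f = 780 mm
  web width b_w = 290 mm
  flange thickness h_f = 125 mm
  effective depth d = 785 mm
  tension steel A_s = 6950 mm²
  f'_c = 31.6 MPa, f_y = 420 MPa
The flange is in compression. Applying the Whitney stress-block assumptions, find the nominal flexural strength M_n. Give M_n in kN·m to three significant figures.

M_n ≈ 2080 kN·m

Tension: T = A_s f_y = 6950 × 420 = 2919000 N.
Try a within the flange: a = T/(0.85 f'_c b_f) = 2919000/(0.85 × 31.6 × 780) = 139.33 mm.
a = 139.33 > h_f = 125 mm: the block extends into the web. Split into flange-overhang and web parts.
C_f = 0.85 f'_c (b_f − b_w) h_f = 0.85 × 31.6 × (780 − 290) × 125 = 1645175 N.
Remaining web compression depth: a_w = (T − C_f)/(0.85 f'_c b_w) = (2919000 − 1645175)/(0.85 × 31.6 × 290) = 163.53 mm.
M_n = C_f(d − h_f/2) + (T − C_f)(d − a_w/2) = 1645175 × (785 − 62.5) + 1273825 × (785 − 81.765) = 1188.64 + 895.80 = 2084.44 × 10⁶ N·mm.
M_n = 2084.44 kN·m.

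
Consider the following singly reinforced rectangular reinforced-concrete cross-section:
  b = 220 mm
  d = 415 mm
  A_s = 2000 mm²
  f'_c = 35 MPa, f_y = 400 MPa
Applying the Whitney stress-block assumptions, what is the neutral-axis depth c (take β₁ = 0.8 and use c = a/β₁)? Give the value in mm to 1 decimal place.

T = A_s f_y = 2000 × 400 = 800000 N = 800 kN.
Setting C = 0.85 f'_c a b equal to T: a = 800000/(0.85 × 35 × 220) = 122.231 mm.
With β₁ = 0.8, c = a/β₁ = 122.231/0.8 = 152.8 mm.

c ≈ 152.8 mm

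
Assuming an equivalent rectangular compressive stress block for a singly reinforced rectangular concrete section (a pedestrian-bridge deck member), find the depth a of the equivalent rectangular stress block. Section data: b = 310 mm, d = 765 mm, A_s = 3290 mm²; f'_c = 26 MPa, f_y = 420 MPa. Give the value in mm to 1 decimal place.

T = A_s f_y = 3290 × 420 = 1381800 N = 1381.8 kN.
Setting C = 0.85 f'_c a b equal to T: a = 1381800/(0.85 × 26 × 310) = 201.7 mm.

a ≈ 201.7 mm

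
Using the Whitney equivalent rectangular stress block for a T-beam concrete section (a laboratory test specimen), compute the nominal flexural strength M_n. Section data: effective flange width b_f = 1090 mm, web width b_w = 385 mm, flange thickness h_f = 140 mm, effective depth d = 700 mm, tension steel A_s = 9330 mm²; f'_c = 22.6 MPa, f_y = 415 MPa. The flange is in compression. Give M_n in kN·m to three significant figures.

M_n ≈ 2310 kN·m

Tension: T = A_s f_y = 9330 × 415 = 3871950 N.
Try a within the flange: a = T/(0.85 f'_c b_f) = 3871950/(0.85 × 22.6 × 1090) = 184.92 mm.
a = 184.92 > h_f = 140 mm: the block extends into the web. Split into flange-overhang and web parts.
C_f = 0.85 f'_c (b_f − b_w) h_f = 0.85 × 22.6 × (1090 − 385) × 140 = 1896027 N.
Remaining web compression depth: a_w = (T − C_f)/(0.85 f'_c b_w) = (3871950 − 1896027)/(0.85 × 22.6 × 385) = 267.17 mm.
M_n = C_f(d − h_f/2) + (T − C_f)(d − a_w/2) = 1896027 × (700 − 70) + 1975923 × (700 − 133.585) = 1194.50 + 1119.19 = 2313.69 × 10⁶ N·mm.
M_n = 2313.69 kN·m.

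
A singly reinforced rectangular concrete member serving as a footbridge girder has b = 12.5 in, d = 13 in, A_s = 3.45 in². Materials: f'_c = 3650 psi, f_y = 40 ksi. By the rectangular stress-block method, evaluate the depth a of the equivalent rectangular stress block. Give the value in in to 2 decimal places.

T = A_s f_y = 3.45 × 40 = 138 kips.
a = T/(0.85 f'_c b) = 138/(0.85 × 3.65 × 12.5) = 3.56 in.

a ≈ 3.56 in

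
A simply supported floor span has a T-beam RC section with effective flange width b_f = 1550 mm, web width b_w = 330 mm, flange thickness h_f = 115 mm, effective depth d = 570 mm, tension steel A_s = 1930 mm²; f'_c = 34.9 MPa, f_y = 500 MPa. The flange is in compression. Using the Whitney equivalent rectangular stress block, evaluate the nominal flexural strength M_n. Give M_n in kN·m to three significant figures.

M_n ≈ 540 kN·m

Tension: T = A_s f_y = 1930 × 500 = 965000 N.
Try a within the flange: a = T/(0.85 f'_c b_f) = 965000/(0.85 × 34.9 × 1550) = 20.99 mm.
Since a = 20.99 ≤ h_f = 115 mm, the stress block lies entirely in the flange; analyse as a rectangular beam of width b_f.
M_n = T(d − a/2) = 965000 × (570 − 10.495) = 539.92 × 10⁶ N·mm.
M_n = 539.92 kN·m.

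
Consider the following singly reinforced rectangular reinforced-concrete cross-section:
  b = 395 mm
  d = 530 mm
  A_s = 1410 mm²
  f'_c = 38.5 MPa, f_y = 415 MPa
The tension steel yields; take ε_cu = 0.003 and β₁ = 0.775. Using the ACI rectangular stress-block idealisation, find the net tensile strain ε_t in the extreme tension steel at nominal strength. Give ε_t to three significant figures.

ε_t ≈ 0.0242

a = A_s f_y/(0.85 f'_c b) = 45.27 mm.
β₁ = 0.775, so c = a/β₁ = 45.27/0.775 = 58.41 mm.
From the linear strain diagram with ε_cu = 0.003: ε_t = 0.003 (d − c)/c = 0.003 × (530 − 58.41)/58.41 = 0.0242.
Since ε_t ≥ 0.005, the section is tension-controlled.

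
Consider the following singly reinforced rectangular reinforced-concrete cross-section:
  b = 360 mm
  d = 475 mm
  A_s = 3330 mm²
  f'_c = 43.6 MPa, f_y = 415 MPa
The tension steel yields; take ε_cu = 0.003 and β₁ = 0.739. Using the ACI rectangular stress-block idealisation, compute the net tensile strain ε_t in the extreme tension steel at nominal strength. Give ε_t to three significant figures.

a = A_s f_y/(0.85 f'_c b) = 103.58 mm.
β₁ = 0.739, so c = a/β₁ = 103.58/0.739 = 140.16 mm.
From the linear strain diagram with ε_cu = 0.003: ε_t = 0.003 (d − c)/c = 0.003 × (475 − 140.16)/140.16 = 0.00717.
Since ε_t ≥ 0.005, the section is tension-controlled.

ε_t ≈ 0.00717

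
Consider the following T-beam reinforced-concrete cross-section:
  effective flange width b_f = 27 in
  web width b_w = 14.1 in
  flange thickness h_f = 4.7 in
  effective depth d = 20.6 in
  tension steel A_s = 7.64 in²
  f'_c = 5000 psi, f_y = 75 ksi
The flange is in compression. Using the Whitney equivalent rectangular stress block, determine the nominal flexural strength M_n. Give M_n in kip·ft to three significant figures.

M_n ≈ 864 kip·ft

Tension: T = A_s f_y = 7.64 × 75 = 573 kips.
Try a within the flange: a = T/(0.85 f'_c b_f) = 573/(0.85 × 5 × 27) = 4.993 in.
a = 4.993 > h_f = 4.7 in: the block extends into the web. Split into flange-overhang and web parts.
C_f = 0.85 f'_c (b_f − b_w) h_f = 0.85 × 5 × (27 − 14.1) × 4.7 = 257.7 kips.
Remaining web compression depth: a_w = (T − C_f)/(0.85 f'_c b_w) = (573 − 257.7)/(0.85 × 5 × 14.1) = 5.262 in.
M_n = C_f(d − h_f/2) + (T − C_f)(d − a_w/2) = 257.7 × (20.6 − 2.35) + 315.3 × (20.6 − 2.631) = 4703.0 + 5665.6 = 10368.6 kip·in.
M_n = 10368.6/12 = 864.05 kip·ft.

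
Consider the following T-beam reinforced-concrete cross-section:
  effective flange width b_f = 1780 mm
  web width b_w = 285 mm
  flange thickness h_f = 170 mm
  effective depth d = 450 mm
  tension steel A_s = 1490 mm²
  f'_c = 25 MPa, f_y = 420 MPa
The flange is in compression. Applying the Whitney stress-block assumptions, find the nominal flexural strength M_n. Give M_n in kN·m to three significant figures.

Tension: T = A_s f_y = 1490 × 420 = 625800 N.
Try a within the flange: a = T/(0.85 f'_c b_f) = 625800/(0.85 × 25 × 1780) = 16.54 mm.
Since a = 16.54 ≤ h_f = 170 mm, the stress block lies entirely in the flange; analyse as a rectangular beam of width b_f.
M_n = T(d − a/2) = 625800 × (450 − 8.27) = 276.43 × 10⁶ N·mm.
M_n = 276.43 kN·m.

M_n ≈ 276 kN·m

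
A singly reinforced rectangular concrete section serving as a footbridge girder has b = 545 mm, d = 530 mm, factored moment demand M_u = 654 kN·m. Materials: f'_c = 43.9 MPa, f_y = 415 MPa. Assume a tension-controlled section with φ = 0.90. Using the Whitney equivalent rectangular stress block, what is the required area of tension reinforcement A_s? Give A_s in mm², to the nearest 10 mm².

A_s ≈ 3550 mm²

M_n = M_u/φ = 654/0.90 = 726.667 kN·m.
With M_n = 0.85 f'_c a b (d − a/2), solve the quadratic for a:
a = d − √(d² − 2M_n/(0.85 f'_c b)) = 530 − √(530² − 2 × 726.667×10⁶/(0.85 × 43.9 × 545)) = 72.36 mm.
A_s = 0.85 f'_c a b / f_y = 0.85 × 43.9 × 72.36 × 545 / 415 = 3545.9 mm².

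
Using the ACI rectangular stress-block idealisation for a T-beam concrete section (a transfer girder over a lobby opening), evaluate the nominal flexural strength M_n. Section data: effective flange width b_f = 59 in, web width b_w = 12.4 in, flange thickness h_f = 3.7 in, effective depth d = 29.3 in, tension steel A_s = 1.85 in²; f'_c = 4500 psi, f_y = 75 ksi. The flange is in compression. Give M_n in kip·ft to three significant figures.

M_n ≈ 335 kip·ft

Tension: T = A_s f_y = 1.85 × 75 = 138.75 kips.
Try a within the flange: a = T/(0.85 f'_c b_f) = 138.75/(0.85 × 4.5 × 59) = 0.615 in.
Since a = 0.615 ≤ h_f = 3.7 in, the stress block lies entirely in the flange; analyse as a rectangular beam of width b_f.
M_n = T(d − a/2) = 138.75 × (29.3 − 0.3075) = 4022.7 kip·in.
M_n = 4022.7/12 = 335.23 kip·ft.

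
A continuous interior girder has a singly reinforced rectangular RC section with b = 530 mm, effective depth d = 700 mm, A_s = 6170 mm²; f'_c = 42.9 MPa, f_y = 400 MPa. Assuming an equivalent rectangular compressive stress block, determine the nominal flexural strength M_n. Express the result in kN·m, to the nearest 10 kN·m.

T = A_s f_y = 6170 × 400 = 2468000 N = 2468 kN.
From C = T: a = T/(0.85 f'_c b) = 2468000/(0.85 × 42.9 × 530) = 127.70 mm.
M_n = T(d − a/2) = 2468 kN × (700 − 63.85) mm = 1570.02 kN·m.

M_n ≈ 1570 kN·m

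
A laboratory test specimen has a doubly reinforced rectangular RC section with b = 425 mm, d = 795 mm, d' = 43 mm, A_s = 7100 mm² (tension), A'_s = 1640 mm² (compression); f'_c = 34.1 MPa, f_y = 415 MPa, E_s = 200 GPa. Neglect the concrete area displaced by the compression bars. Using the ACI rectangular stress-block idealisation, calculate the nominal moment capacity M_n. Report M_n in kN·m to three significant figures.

M_n ≈ 2100 kN·m

Assume both tension and compression steel yield.
Net tension couple steel: A_s − A'_s = 5460 mm².
a = (A_s − A'_s) f_y / (0.85 f'_c b) = 2265900/(0.85 × 34.1 × 425) = 183.94 mm.
c = a/β₁ = 183.94/0.806 = 228.21 mm; ε'_s = 0.003(c − d')/c = 0.0024 ≥ f_y/E_s = 0.0021, so compression steel does yield.
M_n = (A_s − A'_s) f_y (d − a/2) + A'_s f_y (d − d') = [2265900 × (795 − 91.97) + 680600 × (795 − 43)] × 10⁻⁶ = 1593.00 + 511.81 = 2104.81 kN·m.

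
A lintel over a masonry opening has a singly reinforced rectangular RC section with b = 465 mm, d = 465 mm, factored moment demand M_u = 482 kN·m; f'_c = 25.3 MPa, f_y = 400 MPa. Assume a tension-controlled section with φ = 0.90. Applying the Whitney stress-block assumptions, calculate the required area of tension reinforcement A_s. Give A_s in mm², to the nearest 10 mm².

A_s ≈ 3370 mm²

M_n = M_u/φ = 482/0.90 = 535.556 kN·m.
With M_n = 0.85 f'_c a b (d − a/2), solve the quadratic for a:
a = d − √(d² − 2M_n/(0.85 f'_c b)) = 465 − √(465² − 2 × 535.556×10⁶/(0.85 × 25.3 × 465)) = 134.68 mm.
A_s = 0.85 f'_c a b / f_y = 0.85 × 25.3 × 134.68 × 465 / 400 = 3366.9 mm².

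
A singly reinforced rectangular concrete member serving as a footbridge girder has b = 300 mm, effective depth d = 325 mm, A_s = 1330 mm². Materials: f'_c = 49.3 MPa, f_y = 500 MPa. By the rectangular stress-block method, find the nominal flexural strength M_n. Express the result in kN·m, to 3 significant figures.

T = A_s f_y = 1330 × 500 = 665000 N = 665 kN.
From C = T: a = T/(0.85 f'_c b) = 665000/(0.85 × 49.3 × 300) = 52.90 mm.
M_n = T(d − a/2) = 665 kN × (325 − 26.45) mm = 198.54 kN·m.

M_n ≈ 199 kN·m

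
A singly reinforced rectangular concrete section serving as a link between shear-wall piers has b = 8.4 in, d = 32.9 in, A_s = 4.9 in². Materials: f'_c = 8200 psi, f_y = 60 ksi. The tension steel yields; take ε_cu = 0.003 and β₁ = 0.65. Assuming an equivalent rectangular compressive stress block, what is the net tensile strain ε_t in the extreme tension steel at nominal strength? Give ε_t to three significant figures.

a = A_s f_y/(0.85 f'_c b) = 5.022 in.
β₁ = 0.65, so c = a/β₁ = 5.022/0.65 = 7.726 in.
From the linear strain diagram with ε_cu = 0.003: ε_t = 0.003 (d − c)/c = 0.003 × (32.9 − 7.726)/7.726 = 0.00978.
Since ε_t ≥ 0.005, the section is tension-controlled.

ε_t ≈ 0.00978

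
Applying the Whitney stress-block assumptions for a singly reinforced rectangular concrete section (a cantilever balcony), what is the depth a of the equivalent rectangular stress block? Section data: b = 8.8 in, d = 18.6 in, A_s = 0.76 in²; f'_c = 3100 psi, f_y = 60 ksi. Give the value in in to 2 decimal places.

T = A_s f_y = 0.76 × 60 = 45.6 kips.
a = T/(0.85 f'_c b) = 45.6/(0.85 × 3.1 × 8.8) = 1.97 in.

a ≈ 1.97 in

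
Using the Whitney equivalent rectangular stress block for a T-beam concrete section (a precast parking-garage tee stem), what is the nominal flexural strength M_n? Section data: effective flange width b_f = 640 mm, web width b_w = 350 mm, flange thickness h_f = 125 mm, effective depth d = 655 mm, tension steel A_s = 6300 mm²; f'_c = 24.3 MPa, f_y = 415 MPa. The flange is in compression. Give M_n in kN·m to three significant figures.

Tension: T = A_s f_y = 6300 × 415 = 2614500 N.
Try a within the flange: a = T/(0.85 f'_c b_f) = 2614500/(0.85 × 24.3 × 640) = 197.78 mm.
a = 197.78 > h_f = 125 mm: the block extends into the web. Split into flange-overhang and web parts.
C_f = 0.85 f'_c (b_f − b_w) h_f = 0.85 × 24.3 × (640 − 350) × 125 = 748744 N.
Remaining web compression depth: a_w = (T − C_f)/(0.85 f'_c b_w) = (2614500 − 748744)/(0.85 × 24.3 × 350) = 258.08 mm.
M_n = C_f(d − h_f/2) + (T − C_f)(d − a_w/2) = 748744 × (655 − 62.5) + 1865756 × (655 − 129.04) = 443.63 + 981.31 = 1424.94 × 10⁶ N·mm.
M_n = 1424.94 kN·m.

M_n ≈ 1420 kN·m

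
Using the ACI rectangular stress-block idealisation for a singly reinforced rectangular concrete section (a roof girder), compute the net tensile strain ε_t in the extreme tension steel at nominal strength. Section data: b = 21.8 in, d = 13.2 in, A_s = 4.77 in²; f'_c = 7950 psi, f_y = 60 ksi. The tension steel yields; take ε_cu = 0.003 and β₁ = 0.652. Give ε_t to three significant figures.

ε_t ≈ 0.0103

a = A_s f_y/(0.85 f'_c b) = 1.943 in.
β₁ = 0.652, so c = a/β₁ = 1.943/0.652 = 2.980 in.
From the linear strain diagram with ε_cu = 0.003: ε_t = 0.003 (d − c)/c = 0.003 × (13.2 − 2.980)/2.980 = 0.0103.
Since ε_t ≥ 0.005, the section is tension-controlled.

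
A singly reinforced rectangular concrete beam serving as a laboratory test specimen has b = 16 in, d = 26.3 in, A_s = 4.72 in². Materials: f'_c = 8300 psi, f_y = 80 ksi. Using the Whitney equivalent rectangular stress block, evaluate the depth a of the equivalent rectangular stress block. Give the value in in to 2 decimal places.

a ≈ 3.35 in

T = A_s f_y = 4.72 × 80 = 377.6 kips.
a = T/(0.85 f'_c b) = 377.6/(0.85 × 8.3 × 16) = 3.35 in.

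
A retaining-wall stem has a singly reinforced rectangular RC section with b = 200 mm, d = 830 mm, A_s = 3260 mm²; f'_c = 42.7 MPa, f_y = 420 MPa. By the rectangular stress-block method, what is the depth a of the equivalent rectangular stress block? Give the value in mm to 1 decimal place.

T = A_s f_y = 3260 × 420 = 1369200 N = 1369.2 kN.
Setting C = 0.85 f'_c a b equal to T: a = 1369200/(0.85 × 42.7 × 200) = 188.6 mm.

a ≈ 188.6 mm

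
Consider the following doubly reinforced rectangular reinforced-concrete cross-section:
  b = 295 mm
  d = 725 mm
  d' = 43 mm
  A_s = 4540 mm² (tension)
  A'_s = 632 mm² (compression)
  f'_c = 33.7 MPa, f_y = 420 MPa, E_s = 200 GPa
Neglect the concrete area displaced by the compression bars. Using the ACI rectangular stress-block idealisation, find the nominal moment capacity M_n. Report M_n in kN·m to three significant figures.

Assume both tension and compression steel yield.
Net tension couple steel: A_s − A'_s = 3908 mm².
a = (A_s − A'_s) f_y / (0.85 f'_c b) = 1641360/(0.85 × 33.7 × 295) = 194.24 mm.
c = a/β₁ = 194.24/0.809 = 240.10 mm; ε'_s = 0.003(c − d')/c = 0.0025 ≥ f_y/E_s = 0.0021, so compression steel does yield.
M_n = (A_s − A'_s) f_y (d − a/2) + A'_s f_y (d − d') = [1641360 × (725 − 97.12) + 265440 × (725 − 43)] × 10⁻⁶ = 1030.58 + 181.03 = 1211.61 kN·m.

M_n ≈ 1210 kN·m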